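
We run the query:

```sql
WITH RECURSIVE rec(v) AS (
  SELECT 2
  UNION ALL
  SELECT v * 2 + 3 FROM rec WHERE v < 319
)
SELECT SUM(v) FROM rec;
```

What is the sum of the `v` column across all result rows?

Base: v=2.
Iteration 1: 2 < 319 holds -> v = 2 * 2 + 3 = 7.
Iteration 2: 7 < 319 holds -> v = 7 * 2 + 3 = 17.
Iteration 3: 17 < 319 holds -> v = 17 * 2 + 3 = 37.
Iteration 4: 37 < 319 holds -> v = 37 * 2 + 3 = 77.
Iteration 5: 77 < 319 holds -> v = 77 * 2 + 3 = 157.
Iteration 6: 157 < 319 holds -> v = 157 * 2 + 3 = 317.
Iteration 7: 317 < 319 holds -> v = 317 * 2 + 3 = 637.
Iteration 8: 637 < 319 fails; recursion stops.
SUM(v) = 2 + 7 + 17 + 37 + 77 + 157 + 317 + 637 = 1251.

1251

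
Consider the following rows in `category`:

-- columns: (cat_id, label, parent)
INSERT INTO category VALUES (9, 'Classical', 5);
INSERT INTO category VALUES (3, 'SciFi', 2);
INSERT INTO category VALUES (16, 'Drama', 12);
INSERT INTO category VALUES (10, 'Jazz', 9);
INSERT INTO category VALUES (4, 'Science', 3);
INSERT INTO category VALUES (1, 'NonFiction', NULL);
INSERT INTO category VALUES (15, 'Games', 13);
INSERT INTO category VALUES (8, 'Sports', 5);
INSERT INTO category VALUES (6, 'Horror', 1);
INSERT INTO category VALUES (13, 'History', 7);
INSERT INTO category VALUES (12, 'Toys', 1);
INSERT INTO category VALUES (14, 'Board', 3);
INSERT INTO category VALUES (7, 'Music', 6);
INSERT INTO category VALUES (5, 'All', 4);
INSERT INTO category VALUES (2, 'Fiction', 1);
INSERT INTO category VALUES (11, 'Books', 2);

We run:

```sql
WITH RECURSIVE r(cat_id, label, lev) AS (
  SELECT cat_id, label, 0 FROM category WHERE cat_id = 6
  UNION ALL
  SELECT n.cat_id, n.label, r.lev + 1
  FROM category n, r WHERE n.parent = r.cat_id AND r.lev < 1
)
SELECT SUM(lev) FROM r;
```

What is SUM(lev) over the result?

Base: cat_id=6 (Horror) at lev 0.
Iteration 1: rows with parent in {6} -> Music (id 7, lev 1).
Iteration 2: lev < 1 fails for all current rows; recursion stops.
SUM(lev) = 0 + 1 = 1.

1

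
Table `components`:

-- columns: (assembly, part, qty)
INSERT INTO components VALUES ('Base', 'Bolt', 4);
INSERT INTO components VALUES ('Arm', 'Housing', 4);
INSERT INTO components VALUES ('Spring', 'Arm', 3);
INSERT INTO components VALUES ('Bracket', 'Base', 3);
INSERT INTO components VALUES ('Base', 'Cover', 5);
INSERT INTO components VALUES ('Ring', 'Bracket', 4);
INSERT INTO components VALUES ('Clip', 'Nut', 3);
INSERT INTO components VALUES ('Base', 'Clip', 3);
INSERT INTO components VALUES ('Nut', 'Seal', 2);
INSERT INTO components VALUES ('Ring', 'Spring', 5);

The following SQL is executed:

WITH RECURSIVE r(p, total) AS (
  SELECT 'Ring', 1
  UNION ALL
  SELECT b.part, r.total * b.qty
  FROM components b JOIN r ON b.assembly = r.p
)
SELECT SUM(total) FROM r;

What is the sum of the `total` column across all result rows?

565

Base: (Ring, total=1).
Iteration 1: components of {Ring} -> Bracket = 1*4 = 4, Spring = 1*5 = 5.
Iteration 2: components of {Bracket,Spring} -> Arm = 5*3 = 15, Base = 4*3 = 12.
Iteration 3: components of {Arm,Base} -> Bolt = 12*4 = 48, Clip = 12*3 = 36, Cover = 12*5 = 60, Housing = 15*4 = 60.
Iteration 4: components of {Bolt,Clip,Cover,Housing} -> Nut = 36*3 = 108.
Iteration 5: components of {Nut} -> Seal = 108*2 = 216.
Iteration 6: no further components; recursion stops.
SUM(total) = 1 + 4 + 5 + 12 + 15 + 48 + 60 + 36 + 60 + 108 + 216 = 565.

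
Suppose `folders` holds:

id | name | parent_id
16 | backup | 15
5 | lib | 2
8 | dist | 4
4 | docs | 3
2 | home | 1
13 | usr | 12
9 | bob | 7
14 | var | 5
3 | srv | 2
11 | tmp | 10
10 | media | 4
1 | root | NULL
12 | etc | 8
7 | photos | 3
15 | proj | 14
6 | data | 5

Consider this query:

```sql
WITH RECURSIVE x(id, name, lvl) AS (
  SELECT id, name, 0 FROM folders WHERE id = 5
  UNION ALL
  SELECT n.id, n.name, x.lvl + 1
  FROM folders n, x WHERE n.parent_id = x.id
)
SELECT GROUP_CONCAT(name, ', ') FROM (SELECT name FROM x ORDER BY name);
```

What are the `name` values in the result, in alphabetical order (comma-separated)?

backup, data, lib, proj, var

Base: id=5 (lib) at lvl 0.
Iteration 1: rows with parent_id in {5} -> data (id 6, lvl 1), var (id 14, lvl 1).
Iteration 2: rows with parent_id in {6,14} -> proj (id 15, lvl 2).
Iteration 3: rows with parent_id in {15} -> backup (id 16, lvl 3).
Iteration 4: no rows with parent_id in {16}; recursion stops.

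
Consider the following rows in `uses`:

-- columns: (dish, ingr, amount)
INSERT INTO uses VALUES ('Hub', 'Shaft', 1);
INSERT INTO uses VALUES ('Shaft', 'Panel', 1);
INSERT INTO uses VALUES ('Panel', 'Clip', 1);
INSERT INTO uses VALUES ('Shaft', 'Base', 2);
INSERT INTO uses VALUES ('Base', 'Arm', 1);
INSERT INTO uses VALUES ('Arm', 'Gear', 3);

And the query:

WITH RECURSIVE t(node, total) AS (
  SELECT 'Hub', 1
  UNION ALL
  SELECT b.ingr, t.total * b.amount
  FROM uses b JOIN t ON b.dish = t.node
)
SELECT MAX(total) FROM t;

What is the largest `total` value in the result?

6

Base: (Hub, total=1).
Iteration 1: components of {Hub} -> Shaft = 1*1 = 1.
Iteration 2: components of {Shaft} -> Base = 1*2 = 2, Panel = 1*1 = 1.
Iteration 3: components of {Base,Panel} -> Arm = 2*1 = 2, Clip = 1*1 = 1.
Iteration 4: components of {Arm,Clip} -> Gear = 2*3 = 6.
Iteration 5: no further components; recursion stops.
total values: 1, 1, 1, 2, 1, 2, 6; the maximum is 6.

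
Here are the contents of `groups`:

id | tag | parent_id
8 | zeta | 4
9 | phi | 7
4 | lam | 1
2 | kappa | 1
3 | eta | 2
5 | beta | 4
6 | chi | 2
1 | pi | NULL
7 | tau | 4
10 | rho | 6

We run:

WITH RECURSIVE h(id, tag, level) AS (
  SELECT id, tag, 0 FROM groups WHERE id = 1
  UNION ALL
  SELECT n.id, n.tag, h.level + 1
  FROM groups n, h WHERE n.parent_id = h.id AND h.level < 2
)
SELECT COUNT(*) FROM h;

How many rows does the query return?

8

Base: id=1 (pi) at level 0.
Iteration 1: rows with parent_id in {1} -> kappa (id 2, level 1), lam (id 4, level 1).
Iteration 2: rows with parent_id in {2,4} -> eta (id 3, level 2), beta (id 5, level 2), chi (id 6, level 2), tau (id 7, level 2), zeta (id 8, level 2).
Iteration 3: level < 2 fails for all current rows; recursion stops.
Total rows emitted: 8.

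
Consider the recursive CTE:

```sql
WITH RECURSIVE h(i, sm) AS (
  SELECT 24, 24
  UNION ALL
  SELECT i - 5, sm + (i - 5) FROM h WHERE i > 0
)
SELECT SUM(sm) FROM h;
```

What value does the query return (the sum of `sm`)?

329

Base: i=24, sm=24.
Iteration 1: 24 > 0 holds -> i = 24 - 5 = 19, sm = 24 + 19 = 43.
Iteration 2: 19 > 0 holds -> i = 19 - 5 = 14, sm = 43 + 14 = 57.
Iteration 3: 14 > 0 holds -> i = 14 - 5 = 9, sm = 57 + 9 = 66.
Iteration 4: 9 > 0 holds -> i = 9 - 5 = 4, sm = 66 + 4 = 70.
Iteration 5: 4 > 0 holds -> i = 4 - 5 = -1, sm = 70 + -1 = 69.
Iteration 6: -1 > 0 fails; recursion stops.
SUM(sm) = 24 + 43 + 57 + 66 + 70 + 69 = 329.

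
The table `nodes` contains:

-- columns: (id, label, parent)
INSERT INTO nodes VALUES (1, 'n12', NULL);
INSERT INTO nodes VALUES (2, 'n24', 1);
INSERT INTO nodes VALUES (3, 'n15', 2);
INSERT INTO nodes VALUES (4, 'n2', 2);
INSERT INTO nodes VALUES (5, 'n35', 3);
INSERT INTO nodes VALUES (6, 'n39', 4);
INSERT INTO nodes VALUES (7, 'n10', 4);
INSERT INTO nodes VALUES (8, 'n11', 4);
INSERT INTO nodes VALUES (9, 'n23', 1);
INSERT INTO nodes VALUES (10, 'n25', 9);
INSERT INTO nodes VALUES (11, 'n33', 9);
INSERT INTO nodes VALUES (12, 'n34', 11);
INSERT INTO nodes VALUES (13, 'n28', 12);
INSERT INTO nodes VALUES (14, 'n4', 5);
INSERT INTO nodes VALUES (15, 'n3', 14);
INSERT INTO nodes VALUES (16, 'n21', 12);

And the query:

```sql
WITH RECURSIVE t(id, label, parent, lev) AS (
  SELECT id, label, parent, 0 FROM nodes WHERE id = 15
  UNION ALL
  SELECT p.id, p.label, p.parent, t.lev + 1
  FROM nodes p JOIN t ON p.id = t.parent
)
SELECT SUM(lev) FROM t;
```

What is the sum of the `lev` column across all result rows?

Base: id=15 (n3), parent=14, lev 0.
Iteration 1: join on id=14 -> n4 (id 14, parent=5, lev 1).
Iteration 2: join on id=5 -> n35 (id 5, parent=3, lev 2).
Iteration 3: join on id=3 -> n15 (id 3, parent=2, lev 3).
Iteration 4: join on id=2 -> n24 (id 2, parent=1, lev 4).
Iteration 5: join on id=1 -> n12 (id 1, parent=NULL, lev 5).
Iteration 6: parent is NULL; no match; recursion stops.
SUM(lev) = 0 + 1 + 2 + 3 + 4 + 5 = 15.

15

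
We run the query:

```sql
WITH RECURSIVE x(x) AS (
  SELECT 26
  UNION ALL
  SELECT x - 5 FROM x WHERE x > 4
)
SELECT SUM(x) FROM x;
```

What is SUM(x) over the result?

81

Base: x=26.
Iteration 1: 26 > 4 holds -> x = 26 - 5 = 21.
Iteration 2: 21 > 4 holds -> x = 21 - 5 = 16.
Iteration 3: 16 > 4 holds -> x = 16 - 5 = 11.
Iteration 4: 11 > 4 holds -> x = 11 - 5 = 6.
Iteration 5: 6 > 4 holds -> x = 6 - 5 = 1.
Iteration 6: 1 > 4 fails; recursion stops.
SUM(x) = 26 + 21 + 16 + 11 + 6 + 1 = 81.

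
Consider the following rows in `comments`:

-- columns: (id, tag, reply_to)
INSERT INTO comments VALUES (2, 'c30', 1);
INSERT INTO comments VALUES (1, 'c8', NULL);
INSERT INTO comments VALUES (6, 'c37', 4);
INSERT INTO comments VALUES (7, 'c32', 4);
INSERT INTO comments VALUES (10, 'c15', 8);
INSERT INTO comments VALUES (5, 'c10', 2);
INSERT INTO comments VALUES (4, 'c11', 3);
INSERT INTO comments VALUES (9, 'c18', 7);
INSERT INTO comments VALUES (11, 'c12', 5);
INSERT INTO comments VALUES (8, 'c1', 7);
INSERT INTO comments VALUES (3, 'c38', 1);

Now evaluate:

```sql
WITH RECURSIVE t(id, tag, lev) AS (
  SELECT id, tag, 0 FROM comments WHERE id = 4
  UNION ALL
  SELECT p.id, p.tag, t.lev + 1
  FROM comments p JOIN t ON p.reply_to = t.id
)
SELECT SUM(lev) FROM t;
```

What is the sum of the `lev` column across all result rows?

Base: id=4 (c11) at lev 0.
Iteration 1: rows with reply_to in {4} -> c37 (id 6, lev 1), c32 (id 7, lev 1).
Iteration 2: rows with reply_to in {6,7} -> c1 (id 8, lev 2), c18 (id 9, lev 2).
Iteration 3: rows with reply_to in {8,9} -> c15 (id 10, lev 3).
Iteration 4: no rows with reply_to in {10}; recursion stops.
SUM(lev) = 0 + 1 + 1 + 2 + 2 + 3 = 9.

9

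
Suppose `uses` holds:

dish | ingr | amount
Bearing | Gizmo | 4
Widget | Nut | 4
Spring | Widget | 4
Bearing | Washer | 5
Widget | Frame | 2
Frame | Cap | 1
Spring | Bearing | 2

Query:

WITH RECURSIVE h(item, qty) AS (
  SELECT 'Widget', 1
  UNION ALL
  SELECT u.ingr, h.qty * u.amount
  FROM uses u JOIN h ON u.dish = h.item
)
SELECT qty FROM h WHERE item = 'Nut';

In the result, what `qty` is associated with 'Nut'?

4

Base: (Widget, qty=1).
Iteration 1: components of {Widget} -> Frame = 1*2 = 2, Nut = 1*4 = 4.
Iteration 2: components of {Frame,Nut} -> Cap = 2*1 = 2.
Iteration 3: no further components; recursion stops.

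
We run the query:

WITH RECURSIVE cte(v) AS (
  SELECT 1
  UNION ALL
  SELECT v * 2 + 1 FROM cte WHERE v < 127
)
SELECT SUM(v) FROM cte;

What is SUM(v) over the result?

Base: v=1.
Iteration 1: 1 < 127 holds -> v = 1 * 2 + 1 = 3.
Iteration 2: 3 < 127 holds -> v = 3 * 2 + 1 = 7.
Iteration 3: 7 < 127 holds -> v = 7 * 2 + 1 = 15.
Iteration 4: 15 < 127 holds -> v = 15 * 2 + 1 = 31.
Iteration 5: 31 < 127 holds -> v = 31 * 2 + 1 = 63.
Iteration 6: 63 < 127 holds -> v = 63 * 2 + 1 = 127.
Iteration 7: 127 < 127 fails; recursion stops.
SUM(v) = 1 + 3 + 7 + 15 + 31 + 63 + 127 = 247.

247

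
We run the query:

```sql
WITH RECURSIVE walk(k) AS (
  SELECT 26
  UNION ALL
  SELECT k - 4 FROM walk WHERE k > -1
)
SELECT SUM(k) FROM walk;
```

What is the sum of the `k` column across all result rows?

96

Base: k=26.
Iteration 1: 26 > -1 holds -> k = 26 - 4 = 22.
Iteration 2: 22 > -1 holds -> k = 22 - 4 = 18.
Iteration 3: 18 > -1 holds -> k = 18 - 4 = 14.
Iteration 4: 14 > -1 holds -> k = 14 - 4 = 10.
Iteration 5: 10 > -1 holds -> k = 10 - 4 = 6.
Iteration 6: 6 > -1 holds -> k = 6 - 4 = 2.
Iteration 7: 2 > -1 holds -> k = 2 - 4 = -2.
Iteration 8: -2 > -1 fails; recursion stops.
SUM(k) = 26 + 22 + 18 + 14 + 10 + 6 + 2 + -2 = 96.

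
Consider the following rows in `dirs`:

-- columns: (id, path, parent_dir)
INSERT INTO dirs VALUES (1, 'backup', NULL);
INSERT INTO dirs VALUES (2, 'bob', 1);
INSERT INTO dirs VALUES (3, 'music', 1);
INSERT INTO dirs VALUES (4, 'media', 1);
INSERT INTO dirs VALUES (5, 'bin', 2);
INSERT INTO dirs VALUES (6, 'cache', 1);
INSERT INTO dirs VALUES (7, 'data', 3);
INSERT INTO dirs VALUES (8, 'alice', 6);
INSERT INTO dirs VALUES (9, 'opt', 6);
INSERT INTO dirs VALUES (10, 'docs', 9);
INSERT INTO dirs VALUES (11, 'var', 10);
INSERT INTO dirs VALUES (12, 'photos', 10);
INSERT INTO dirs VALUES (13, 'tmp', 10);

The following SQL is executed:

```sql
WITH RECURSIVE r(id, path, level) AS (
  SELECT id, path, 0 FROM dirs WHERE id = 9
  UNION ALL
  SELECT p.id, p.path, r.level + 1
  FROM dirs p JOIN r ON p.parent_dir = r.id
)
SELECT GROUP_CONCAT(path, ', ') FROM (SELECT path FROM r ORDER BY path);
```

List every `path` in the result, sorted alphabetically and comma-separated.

docs, opt, photos, tmp, var

Base: id=9 (opt) at level 0.
Iteration 1: rows with parent_dir in {9} -> docs (id 10, level 1).
Iteration 2: rows with parent_dir in {10} -> var (id 11, level 2), photos (id 12, level 2), tmp (id 13, level 2).
Iteration 3: no rows with parent_dir in {11,12,13}; recursion stops.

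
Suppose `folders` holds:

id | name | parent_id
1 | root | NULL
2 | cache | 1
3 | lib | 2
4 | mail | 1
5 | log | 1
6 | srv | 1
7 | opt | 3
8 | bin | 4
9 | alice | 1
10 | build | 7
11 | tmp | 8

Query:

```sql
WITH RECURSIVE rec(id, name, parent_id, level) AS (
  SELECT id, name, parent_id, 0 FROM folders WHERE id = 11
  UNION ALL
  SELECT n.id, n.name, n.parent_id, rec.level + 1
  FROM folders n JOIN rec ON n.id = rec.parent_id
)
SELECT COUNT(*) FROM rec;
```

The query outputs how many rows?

4

Base: id=11 (tmp), parent_id=8, level 0.
Iteration 1: join on id=8 -> bin (id 8, parent_id=4, level 1).
Iteration 2: join on id=4 -> mail (id 4, parent_id=1, level 2).
Iteration 3: join on id=1 -> root (id 1, parent_id=NULL, level 3).
Iteration 4: parent_id is NULL; no match; recursion stops.
Total rows emitted: 4.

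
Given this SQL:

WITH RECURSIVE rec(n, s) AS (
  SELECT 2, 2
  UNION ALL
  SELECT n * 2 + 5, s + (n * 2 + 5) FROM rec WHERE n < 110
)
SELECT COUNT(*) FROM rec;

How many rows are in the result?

Base: n=2, s=2.
Iteration 1: 2 < 110 holds -> n = 2 * 2 + 5 = 9, s = 2 + 9 = 11.
Iteration 2: 9 < 110 holds -> n = 9 * 2 + 5 = 23, s = 11 + 23 = 34.
Iteration 3: 23 < 110 holds -> n = 23 * 2 + 5 = 51, s = 34 + 51 = 85.
Iteration 4: 51 < 110 holds -> n = 51 * 2 + 5 = 107, s = 85 + 107 = 192.
Iteration 5: 107 < 110 holds -> n = 107 * 2 + 5 = 219, s = 192 + 219 = 411.
Iteration 6: 219 < 110 fails; recursion stops.
Total rows emitted: 6.

6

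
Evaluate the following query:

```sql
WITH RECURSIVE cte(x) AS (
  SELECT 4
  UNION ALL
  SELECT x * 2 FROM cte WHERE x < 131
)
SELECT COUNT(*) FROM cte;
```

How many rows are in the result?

7

Base: x=4.
Iteration 1: 4 < 131 holds -> x = 4 * 2 = 8.
Iteration 2: 8 < 131 holds -> x = 8 * 2 = 16.
Iteration 3: 16 < 131 holds -> x = 16 * 2 = 32.
Iteration 4: 32 < 131 holds -> x = 32 * 2 = 64.
Iteration 5: 64 < 131 holds -> x = 64 * 2 = 128.
Iteration 6: 128 < 131 holds -> x = 128 * 2 = 256.
Iteration 7: 256 < 131 fails; recursion stops.
Total rows emitted: 7.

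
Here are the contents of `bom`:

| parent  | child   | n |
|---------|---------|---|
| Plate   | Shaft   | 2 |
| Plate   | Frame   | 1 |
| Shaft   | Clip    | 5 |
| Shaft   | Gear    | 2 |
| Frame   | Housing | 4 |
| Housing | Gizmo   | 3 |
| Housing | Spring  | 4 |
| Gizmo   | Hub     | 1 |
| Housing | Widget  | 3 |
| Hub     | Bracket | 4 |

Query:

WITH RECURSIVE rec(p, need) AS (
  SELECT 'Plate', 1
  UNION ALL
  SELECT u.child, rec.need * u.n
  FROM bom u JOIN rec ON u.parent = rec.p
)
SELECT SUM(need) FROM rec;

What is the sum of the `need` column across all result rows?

Base: (Plate, need=1).
Iteration 1: components of {Plate} -> Frame = 1*1 = 1, Shaft = 1*2 = 2.
Iteration 2: components of {Frame,Shaft} -> Clip = 2*5 = 10, Gear = 2*2 = 4, Housing = 1*4 = 4.
Iteration 3: components of {Clip,Gear,Housing} -> Gizmo = 4*3 = 12, Spring = 4*4 = 16, Widget = 4*3 = 12.
Iteration 4: components of {Gizmo,Spring,Widget} -> Hub = 12*1 = 12.
Iteration 5: components of {Hub} -> Bracket = 12*4 = 48.
Iteration 6: no further components; recursion stops.
SUM(need) = 1 + 2 + 1 + 10 + 4 + 4 + 12 + 16 + 12 + 12 + 48 = 122.

122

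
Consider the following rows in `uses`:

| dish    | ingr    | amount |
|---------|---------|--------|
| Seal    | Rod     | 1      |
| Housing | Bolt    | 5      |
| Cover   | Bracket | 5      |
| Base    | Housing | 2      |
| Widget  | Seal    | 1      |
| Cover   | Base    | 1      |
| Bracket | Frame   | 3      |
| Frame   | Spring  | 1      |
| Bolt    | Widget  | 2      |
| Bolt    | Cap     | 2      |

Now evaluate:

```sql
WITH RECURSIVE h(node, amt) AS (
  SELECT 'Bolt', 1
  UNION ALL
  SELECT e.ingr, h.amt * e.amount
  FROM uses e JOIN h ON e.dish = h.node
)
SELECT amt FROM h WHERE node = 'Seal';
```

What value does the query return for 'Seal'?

Base: (Bolt, amt=1).
Iteration 1: components of {Bolt} -> Cap = 1*2 = 2, Widget = 1*2 = 2.
Iteration 2: components of {Cap,Widget} -> Seal = 2*1 = 2.
Iteration 3: components of {Seal} -> Rod = 2*1 = 2.
Iteration 4: no further components; recursion stops.

2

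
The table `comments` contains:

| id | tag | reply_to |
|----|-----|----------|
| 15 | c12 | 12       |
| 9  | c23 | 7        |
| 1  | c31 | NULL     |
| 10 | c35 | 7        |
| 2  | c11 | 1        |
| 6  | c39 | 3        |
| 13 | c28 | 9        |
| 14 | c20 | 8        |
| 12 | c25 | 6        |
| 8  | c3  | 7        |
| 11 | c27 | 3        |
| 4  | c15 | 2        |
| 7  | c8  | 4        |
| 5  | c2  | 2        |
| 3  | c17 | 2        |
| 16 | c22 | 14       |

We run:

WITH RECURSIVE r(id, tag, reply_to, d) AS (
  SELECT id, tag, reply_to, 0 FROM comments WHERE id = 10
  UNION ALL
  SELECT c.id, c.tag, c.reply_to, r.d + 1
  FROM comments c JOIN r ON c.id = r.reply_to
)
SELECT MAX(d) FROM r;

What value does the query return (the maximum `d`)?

4

Base: id=10 (c35), reply_to=7, d 0.
Iteration 1: join on id=7 -> c8 (id 7, reply_to=4, d 1).
Iteration 2: join on id=4 -> c15 (id 4, reply_to=2, d 2).
Iteration 3: join on id=2 -> c11 (id 2, reply_to=1, d 3).
Iteration 4: join on id=1 -> c31 (id 1, reply_to=NULL, d 4).
Iteration 5: reply_to is NULL; no match; recursion stops.
d values: 0, 1, 2, 3, 4; the maximum is 4.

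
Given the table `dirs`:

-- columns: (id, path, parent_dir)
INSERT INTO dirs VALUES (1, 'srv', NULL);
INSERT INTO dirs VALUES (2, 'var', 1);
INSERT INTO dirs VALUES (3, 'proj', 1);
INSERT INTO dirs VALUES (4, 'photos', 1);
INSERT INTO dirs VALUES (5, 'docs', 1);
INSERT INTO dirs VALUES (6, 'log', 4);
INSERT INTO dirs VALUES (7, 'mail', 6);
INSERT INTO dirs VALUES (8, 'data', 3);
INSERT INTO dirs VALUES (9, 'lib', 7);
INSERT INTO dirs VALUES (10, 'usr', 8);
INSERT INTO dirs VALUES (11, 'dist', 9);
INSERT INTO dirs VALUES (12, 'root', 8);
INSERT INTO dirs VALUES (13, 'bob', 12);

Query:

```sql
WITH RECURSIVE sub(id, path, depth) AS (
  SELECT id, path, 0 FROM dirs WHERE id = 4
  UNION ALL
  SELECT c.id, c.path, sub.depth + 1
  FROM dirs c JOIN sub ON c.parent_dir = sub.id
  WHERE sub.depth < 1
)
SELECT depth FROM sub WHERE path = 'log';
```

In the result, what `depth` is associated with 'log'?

1

Base: id=4 (photos) at depth 0.
Iteration 1: rows with parent_dir in {4} -> log (id 6, depth 1).
Iteration 2: depth < 1 fails for all current rows; recursion stops.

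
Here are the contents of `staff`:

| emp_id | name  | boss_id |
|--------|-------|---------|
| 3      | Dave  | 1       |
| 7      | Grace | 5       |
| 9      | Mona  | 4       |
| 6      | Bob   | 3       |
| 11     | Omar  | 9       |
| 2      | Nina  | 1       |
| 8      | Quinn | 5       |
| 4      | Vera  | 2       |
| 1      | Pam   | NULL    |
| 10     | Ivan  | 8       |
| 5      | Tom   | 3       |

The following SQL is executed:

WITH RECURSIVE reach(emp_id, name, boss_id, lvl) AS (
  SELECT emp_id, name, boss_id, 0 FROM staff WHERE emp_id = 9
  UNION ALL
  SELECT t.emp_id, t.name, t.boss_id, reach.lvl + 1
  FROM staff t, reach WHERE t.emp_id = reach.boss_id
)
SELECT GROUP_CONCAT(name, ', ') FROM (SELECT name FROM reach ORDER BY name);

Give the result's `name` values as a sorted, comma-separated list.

Mona, Nina, Pam, Vera

Base: emp_id=9 (Mona), boss_id=4, lvl 0.
Iteration 1: join on emp_id=4 -> Vera (id 4, boss_id=2, lvl 1).
Iteration 2: join on emp_id=2 -> Nina (id 2, boss_id=1, lvl 2).
Iteration 3: join on emp_id=1 -> Pam (id 1, boss_id=NULL, lvl 3).
Iteration 4: boss_id is NULL; no match; recursion stops.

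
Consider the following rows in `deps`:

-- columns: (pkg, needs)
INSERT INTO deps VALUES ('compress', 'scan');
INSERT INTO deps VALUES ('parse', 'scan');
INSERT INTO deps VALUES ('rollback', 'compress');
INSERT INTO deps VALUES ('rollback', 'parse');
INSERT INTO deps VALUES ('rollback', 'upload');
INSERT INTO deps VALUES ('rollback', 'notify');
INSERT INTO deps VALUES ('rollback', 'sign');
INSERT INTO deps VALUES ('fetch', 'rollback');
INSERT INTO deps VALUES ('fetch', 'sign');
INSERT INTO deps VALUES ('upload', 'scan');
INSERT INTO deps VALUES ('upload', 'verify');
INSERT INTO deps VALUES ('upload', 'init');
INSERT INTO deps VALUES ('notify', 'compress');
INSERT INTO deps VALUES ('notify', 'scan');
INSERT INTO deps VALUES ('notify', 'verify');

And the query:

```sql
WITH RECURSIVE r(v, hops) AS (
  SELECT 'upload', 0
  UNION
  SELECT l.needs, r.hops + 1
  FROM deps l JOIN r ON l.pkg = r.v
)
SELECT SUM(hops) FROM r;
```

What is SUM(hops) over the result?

3

Base: (upload, hops=0).
Iteration 1: edges from {upload} -> (init, hops=1), (scan, hops=1), (verify, hops=1).
Iteration 2: no outgoing edges from {init,scan,verify}; recursion stops.
SUM(hops) = 0 + 1 + 1 + 1 = 3.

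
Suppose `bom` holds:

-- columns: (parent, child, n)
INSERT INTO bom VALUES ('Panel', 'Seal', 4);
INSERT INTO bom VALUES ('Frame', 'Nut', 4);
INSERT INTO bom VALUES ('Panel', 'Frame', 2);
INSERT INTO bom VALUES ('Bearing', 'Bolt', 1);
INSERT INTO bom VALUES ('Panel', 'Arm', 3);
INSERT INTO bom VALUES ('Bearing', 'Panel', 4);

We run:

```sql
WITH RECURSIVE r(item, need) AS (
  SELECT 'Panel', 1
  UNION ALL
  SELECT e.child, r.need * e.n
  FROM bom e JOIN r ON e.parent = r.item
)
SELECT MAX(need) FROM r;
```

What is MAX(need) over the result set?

8

Base: (Panel, need=1).
Iteration 1: components of {Panel} -> Arm = 1*3 = 3, Frame = 1*2 = 2, Seal = 1*4 = 4.
Iteration 2: components of {Arm,Frame,Seal} -> Nut = 2*4 = 8.
Iteration 3: no further components; recursion stops.
need values: 1, 2, 4, 3, 8; the maximum is 8.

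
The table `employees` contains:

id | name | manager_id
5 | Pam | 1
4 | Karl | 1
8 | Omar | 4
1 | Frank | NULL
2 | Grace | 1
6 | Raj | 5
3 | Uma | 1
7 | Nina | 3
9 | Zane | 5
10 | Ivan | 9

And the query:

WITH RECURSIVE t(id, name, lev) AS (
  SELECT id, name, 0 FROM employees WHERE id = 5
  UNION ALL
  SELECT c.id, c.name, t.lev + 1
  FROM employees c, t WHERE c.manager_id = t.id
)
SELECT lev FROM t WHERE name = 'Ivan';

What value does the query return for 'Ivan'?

2

Base: id=5 (Pam) at lev 0.
Iteration 1: rows with manager_id in {5} -> Raj (id 6, lev 1), Zane (id 9, lev 1).
Iteration 2: rows with manager_id in {6,9} -> Ivan (id 10, lev 2).
Iteration 3: no rows with manager_id in {10}; recursion stops.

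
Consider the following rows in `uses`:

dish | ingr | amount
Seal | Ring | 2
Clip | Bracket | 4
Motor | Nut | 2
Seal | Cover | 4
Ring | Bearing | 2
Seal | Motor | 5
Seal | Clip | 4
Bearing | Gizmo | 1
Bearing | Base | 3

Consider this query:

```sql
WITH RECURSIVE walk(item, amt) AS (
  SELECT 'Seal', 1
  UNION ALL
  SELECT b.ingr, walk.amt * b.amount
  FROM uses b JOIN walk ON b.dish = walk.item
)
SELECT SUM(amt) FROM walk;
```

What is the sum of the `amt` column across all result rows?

62

Base: (Seal, amt=1).
Iteration 1: components of {Seal} -> Clip = 1*4 = 4, Cover = 1*4 = 4, Motor = 1*5 = 5, Ring = 1*2 = 2.
Iteration 2: components of {Clip,Cover,Motor,Ring} -> Bearing = 2*2 = 4, Bracket = 4*4 = 16, Nut = 5*2 = 10.
Iteration 3: components of {Bearing,Bracket,Nut} -> Base = 4*3 = 12, Gizmo = 4*1 = 4.
Iteration 4: no further components; recursion stops.
SUM(amt) = 1 + 4 + 5 + 4 + 2 + 10 + 16 + 4 + 4 + 12 = 62.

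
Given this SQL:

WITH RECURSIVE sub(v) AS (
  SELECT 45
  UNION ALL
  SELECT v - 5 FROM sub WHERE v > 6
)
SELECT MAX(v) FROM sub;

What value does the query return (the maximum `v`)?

45

Base: v=45.
Iteration 1: 45 > 6 holds -> v = 45 - 5 = 40.
Iteration 2: 40 > 6 holds -> v = 40 - 5 = 35.
Iteration 3: 35 > 6 holds -> v = 35 - 5 = 30.
Iteration 4: 30 > 6 holds -> v = 30 - 5 = 25.
Iteration 5: 25 > 6 holds -> v = 25 - 5 = 20.
Iteration 6: 20 > 6 holds -> v = 20 - 5 = 15.
Iteration 7: 15 > 6 holds -> v = 15 - 5 = 10.
Iteration 8: 10 > 6 holds -> v = 10 - 5 = 5.
Iteration 9: 5 > 6 fails; recursion stops.
v values: 45, 40, 35, 30, 25, 20, 15, 10, 5; the maximum is 45.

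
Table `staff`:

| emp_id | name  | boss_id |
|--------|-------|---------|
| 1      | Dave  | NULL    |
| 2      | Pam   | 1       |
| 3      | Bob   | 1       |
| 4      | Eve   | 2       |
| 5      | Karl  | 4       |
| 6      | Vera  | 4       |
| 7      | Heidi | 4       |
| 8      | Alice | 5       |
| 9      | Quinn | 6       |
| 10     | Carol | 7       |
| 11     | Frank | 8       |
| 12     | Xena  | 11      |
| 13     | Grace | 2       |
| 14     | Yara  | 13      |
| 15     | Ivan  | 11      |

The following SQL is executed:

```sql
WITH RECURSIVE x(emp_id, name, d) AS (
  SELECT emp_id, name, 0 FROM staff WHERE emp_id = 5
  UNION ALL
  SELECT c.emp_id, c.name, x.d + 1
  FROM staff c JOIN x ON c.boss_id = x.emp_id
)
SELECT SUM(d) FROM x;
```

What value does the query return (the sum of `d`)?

9

Base: emp_id=5 (Karl) at d 0.
Iteration 1: rows with boss_id in {5} -> Alice (id 8, d 1).
Iteration 2: rows with boss_id in {8} -> Frank (id 11, d 2).
Iteration 3: rows with boss_id in {11} -> Xena (id 12, d 3), Ivan (id 15, d 3).
Iteration 4: no rows with boss_id in {12,15}; recursion stops.
SUM(d) = 0 + 1 + 2 + 3 + 3 = 9.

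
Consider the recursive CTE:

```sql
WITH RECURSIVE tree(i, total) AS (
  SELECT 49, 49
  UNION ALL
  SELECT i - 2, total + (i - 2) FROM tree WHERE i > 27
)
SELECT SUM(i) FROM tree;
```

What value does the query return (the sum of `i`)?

456

Base: i=49, total=49.
Iteration 1: 49 > 27 holds -> i = 49 - 2 = 47, total = 49 + 47 = 96.
Iteration 2: 47 > 27 holds -> i = 47 - 2 = 45, total = 96 + 45 = 141.
Iteration 3: 45 > 27 holds -> i = 45 - 2 = 43, total = 141 + 43 = 184.
Iteration 4: 43 > 27 holds -> i = 43 - 2 = 41, total = 184 + 41 = 225.
Iteration 5: 41 > 27 holds -> i = 41 - 2 = 39, total = 225 + 39 = 264.
Iteration 6: 39 > 27 holds -> i = 39 - 2 = 37, total = 264 + 37 = 301.
Iteration 7: 37 > 27 holds -> i = 37 - 2 = 35, total = 301 + 35 = 336.
Iteration 8: 35 > 27 holds -> i = 35 - 2 = 33, total = 336 + 33 = 369.
Iteration 9: 33 > 27 holds -> i = 33 - 2 = 31, total = 369 + 31 = 400.
Iteration 10: 31 > 27 holds -> i = 31 - 2 = 29, total = 400 + 29 = 429.
Iteration 11: 29 > 27 holds -> i = 29 - 2 = 27, total = 429 + 27 = 456.
Iteration 12: 27 > 27 fails; recursion stops.
SUM(i) = 49 + 47 + 45 + 43 + 41 + 39 + 37 + 35 + 33 + 31 + 29 + 27 = 456.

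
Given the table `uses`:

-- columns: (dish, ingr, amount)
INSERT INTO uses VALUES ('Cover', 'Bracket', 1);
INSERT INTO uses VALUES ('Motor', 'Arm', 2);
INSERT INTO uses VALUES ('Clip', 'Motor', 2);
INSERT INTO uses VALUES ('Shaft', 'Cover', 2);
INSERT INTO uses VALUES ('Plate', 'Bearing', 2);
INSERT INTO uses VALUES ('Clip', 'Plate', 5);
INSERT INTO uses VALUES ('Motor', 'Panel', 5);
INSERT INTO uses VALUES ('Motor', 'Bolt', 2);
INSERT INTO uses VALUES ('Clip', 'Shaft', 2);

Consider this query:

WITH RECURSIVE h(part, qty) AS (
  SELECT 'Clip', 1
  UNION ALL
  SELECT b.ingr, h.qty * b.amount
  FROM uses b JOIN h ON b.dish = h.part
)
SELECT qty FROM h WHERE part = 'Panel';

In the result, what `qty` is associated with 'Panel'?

10

Base: (Clip, qty=1).
Iteration 1: components of {Clip} -> Motor = 1*2 = 2, Plate = 1*5 = 5, Shaft = 1*2 = 2.
Iteration 2: components of {Motor,Plate,Shaft} -> Arm = 2*2 = 4, Bearing = 5*2 = 10, Bolt = 2*2 = 4, Cover = 2*2 = 4, Panel = 2*5 = 10.
Iteration 3: components of {Arm,Bearing,Bolt,Cover,Panel} -> Bracket = 4*1 = 4.
Iteration 4: no further components; recursion stops.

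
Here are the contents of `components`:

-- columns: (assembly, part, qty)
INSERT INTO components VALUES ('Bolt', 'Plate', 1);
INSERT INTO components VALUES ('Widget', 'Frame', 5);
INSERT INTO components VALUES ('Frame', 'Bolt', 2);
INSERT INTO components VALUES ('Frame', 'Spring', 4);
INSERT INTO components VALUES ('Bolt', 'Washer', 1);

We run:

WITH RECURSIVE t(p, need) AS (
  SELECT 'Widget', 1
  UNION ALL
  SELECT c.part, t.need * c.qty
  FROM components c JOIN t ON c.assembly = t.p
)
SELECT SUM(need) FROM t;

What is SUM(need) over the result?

Base: (Widget, need=1).
Iteration 1: components of {Widget} -> Frame = 1*5 = 5.
Iteration 2: components of {Frame} -> Bolt = 5*2 = 10, Spring = 5*4 = 20.
Iteration 3: components of {Bolt,Spring} -> Plate = 10*1 = 10, Washer = 10*1 = 10.
Iteration 4: no further components; recursion stops.
SUM(need) = 1 + 5 + 20 + 10 + 10 + 10 = 56.

56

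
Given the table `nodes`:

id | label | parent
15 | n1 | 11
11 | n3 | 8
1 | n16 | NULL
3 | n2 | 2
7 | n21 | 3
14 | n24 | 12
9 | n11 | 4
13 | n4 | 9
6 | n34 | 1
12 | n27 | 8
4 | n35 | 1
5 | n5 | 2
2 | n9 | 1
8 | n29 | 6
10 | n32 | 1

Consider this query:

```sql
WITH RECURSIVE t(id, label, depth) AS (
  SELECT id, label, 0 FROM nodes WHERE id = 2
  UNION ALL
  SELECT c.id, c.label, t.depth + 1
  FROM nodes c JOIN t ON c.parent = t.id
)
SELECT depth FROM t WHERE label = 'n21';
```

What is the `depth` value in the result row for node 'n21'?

2

Base: id=2 (n9) at depth 0.
Iteration 1: rows with parent in {2} -> n2 (id 3, depth 1), n5 (id 5, depth 1).
Iteration 2: rows with parent in {3,5} -> n21 (id 7, depth 2).
Iteration 3: no rows with parent in {7}; recursion stops.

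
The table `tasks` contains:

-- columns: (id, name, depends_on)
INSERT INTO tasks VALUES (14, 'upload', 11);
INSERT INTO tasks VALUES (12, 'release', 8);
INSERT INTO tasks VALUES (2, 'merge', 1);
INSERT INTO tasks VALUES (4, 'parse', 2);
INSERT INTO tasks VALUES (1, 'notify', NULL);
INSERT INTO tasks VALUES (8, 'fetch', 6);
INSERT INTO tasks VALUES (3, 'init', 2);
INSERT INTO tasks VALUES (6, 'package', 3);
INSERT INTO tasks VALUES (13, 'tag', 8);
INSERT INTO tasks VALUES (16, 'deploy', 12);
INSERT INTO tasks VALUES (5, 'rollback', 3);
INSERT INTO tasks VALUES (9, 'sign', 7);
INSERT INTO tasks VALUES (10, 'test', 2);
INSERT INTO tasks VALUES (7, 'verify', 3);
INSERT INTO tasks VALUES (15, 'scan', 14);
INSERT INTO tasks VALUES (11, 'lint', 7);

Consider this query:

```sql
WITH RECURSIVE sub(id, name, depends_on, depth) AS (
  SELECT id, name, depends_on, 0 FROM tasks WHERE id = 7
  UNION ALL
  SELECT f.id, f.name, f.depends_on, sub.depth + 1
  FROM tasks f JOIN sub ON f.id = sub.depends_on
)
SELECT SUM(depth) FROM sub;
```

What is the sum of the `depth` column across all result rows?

6

Base: id=7 (verify), depends_on=3, depth 0.
Iteration 1: join on id=3 -> init (id 3, depends_on=2, depth 1).
Iteration 2: join on id=2 -> merge (id 2, depends_on=1, depth 2).
Iteration 3: join on id=1 -> notify (id 1, depends_on=NULL, depth 3).
Iteration 4: depends_on is NULL; no match; recursion stops.
SUM(depth) = 0 + 1 + 2 + 3 = 6.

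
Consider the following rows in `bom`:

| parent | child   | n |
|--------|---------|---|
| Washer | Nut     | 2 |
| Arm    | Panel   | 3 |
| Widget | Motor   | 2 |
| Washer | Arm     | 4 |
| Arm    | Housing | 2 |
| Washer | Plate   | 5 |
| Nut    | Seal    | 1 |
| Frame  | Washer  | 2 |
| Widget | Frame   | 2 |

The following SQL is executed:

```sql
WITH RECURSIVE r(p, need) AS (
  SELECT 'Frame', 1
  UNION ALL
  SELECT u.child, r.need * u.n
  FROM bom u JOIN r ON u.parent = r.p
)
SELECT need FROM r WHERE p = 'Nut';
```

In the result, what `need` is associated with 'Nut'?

4

Base: (Frame, need=1).
Iteration 1: components of {Frame} -> Washer = 1*2 = 2.
Iteration 2: components of {Washer} -> Arm = 2*4 = 8, Nut = 2*2 = 4, Plate = 2*5 = 10.
Iteration 3: components of {Arm,Nut,Plate} -> Housing = 8*2 = 16, Panel = 8*3 = 24, Seal = 4*1 = 4.
Iteration 4: no further components; recursion stops.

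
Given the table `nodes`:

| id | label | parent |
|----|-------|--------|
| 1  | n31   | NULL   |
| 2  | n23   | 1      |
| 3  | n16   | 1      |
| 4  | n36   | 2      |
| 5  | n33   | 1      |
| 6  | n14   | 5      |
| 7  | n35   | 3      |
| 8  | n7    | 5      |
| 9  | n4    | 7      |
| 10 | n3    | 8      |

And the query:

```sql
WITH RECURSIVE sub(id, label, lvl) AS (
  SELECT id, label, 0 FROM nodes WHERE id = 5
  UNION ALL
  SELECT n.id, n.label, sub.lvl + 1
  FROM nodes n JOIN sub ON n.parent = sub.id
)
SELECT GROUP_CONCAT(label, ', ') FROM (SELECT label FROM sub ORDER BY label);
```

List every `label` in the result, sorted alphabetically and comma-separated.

n14, n3, n33, n7

Base: id=5 (n33) at lvl 0.
Iteration 1: rows with parent in {5} -> n14 (id 6, lvl 1), n7 (id 8, lvl 1).
Iteration 2: rows with parent in {6,8} -> n3 (id 10, lvl 2).
Iteration 3: no rows with parent in {10}; recursion stops.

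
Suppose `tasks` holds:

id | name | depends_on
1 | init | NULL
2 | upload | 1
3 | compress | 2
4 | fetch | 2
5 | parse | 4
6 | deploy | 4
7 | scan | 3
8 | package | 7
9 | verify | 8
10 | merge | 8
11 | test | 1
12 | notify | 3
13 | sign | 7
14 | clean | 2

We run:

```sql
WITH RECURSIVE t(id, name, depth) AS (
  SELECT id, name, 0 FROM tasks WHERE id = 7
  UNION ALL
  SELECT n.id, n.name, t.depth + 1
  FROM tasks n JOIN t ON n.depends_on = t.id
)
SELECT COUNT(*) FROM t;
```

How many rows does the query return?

Base: id=7 (scan) at depth 0.
Iteration 1: rows with depends_on in {7} -> package (id 8, depth 1), sign (id 13, depth 1).
Iteration 2: rows with depends_on in {8,13} -> verify (id 9, depth 2), merge (id 10, depth 2).
Iteration 3: no rows with depends_on in {9,10}; recursion stops.
Total rows emitted: 5.

5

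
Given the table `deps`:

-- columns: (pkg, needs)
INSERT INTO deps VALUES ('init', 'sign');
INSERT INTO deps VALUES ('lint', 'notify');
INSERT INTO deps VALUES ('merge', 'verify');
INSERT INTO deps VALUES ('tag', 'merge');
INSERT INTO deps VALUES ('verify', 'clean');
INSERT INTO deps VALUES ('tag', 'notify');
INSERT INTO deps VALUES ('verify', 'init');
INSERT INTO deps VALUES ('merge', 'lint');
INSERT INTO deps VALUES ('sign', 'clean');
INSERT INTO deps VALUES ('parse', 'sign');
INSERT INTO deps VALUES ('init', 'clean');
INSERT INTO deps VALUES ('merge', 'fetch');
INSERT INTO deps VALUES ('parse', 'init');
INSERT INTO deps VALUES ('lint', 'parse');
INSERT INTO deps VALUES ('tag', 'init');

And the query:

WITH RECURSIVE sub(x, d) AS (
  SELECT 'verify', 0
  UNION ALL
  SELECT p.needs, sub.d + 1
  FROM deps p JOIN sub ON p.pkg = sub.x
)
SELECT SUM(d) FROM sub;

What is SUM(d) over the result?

Base: (verify, d=0).
Iteration 1: edges from {verify} -> (clean, d=1), (init, d=1).
Iteration 2: edges from {clean,init} -> (clean, d=2), (sign, d=2).
Iteration 3: edges from {clean,sign} -> (clean, d=3).
Iteration 4: no outgoing edges from {clean}; recursion stops.
SUM(d) = 0 + 1 + 1 + 2 + 2 + 3 = 9.

9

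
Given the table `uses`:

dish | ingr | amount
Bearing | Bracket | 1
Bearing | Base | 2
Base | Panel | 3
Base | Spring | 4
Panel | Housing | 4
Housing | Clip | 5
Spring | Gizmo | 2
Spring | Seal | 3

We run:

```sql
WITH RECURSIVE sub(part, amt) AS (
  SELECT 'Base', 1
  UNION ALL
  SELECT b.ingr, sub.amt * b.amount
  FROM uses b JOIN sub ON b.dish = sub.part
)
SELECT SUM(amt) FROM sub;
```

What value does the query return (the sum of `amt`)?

Base: (Base, amt=1).
Iteration 1: components of {Base} -> Panel = 1*3 = 3, Spring = 1*4 = 4.
Iteration 2: components of {Panel,Spring} -> Gizmo = 4*2 = 8, Housing = 3*4 = 12, Seal = 4*3 = 12.
Iteration 3: components of {Gizmo,Housing,Seal} -> Clip = 12*5 = 60.
Iteration 4: no further components; recursion stops.
SUM(amt) = 1 + 3 + 4 + 12 + 8 + 12 + 60 = 100.

100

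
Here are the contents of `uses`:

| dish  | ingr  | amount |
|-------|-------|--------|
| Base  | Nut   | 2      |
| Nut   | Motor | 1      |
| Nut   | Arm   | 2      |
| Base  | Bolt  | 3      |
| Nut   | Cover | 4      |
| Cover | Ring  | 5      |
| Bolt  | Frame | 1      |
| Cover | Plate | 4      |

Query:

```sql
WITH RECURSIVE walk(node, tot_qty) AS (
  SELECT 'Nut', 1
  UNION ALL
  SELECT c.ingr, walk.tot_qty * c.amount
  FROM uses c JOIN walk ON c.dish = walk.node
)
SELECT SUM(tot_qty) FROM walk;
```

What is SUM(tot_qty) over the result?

Base: (Nut, tot_qty=1).
Iteration 1: components of {Nut} -> Arm = 1*2 = 2, Cover = 1*4 = 4, Motor = 1*1 = 1.
Iteration 2: components of {Arm,Cover,Motor} -> Plate = 4*4 = 16, Ring = 4*5 = 20.
Iteration 3: no further components; recursion stops.
SUM(tot_qty) = 1 + 1 + 2 + 4 + 20 + 16 = 44.

44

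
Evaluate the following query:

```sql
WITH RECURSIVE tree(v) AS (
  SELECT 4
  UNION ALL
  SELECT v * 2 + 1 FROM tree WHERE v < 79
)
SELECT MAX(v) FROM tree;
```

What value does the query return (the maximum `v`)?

Base: v=4.
Iteration 1: 4 < 79 holds -> v = 4 * 2 + 1 = 9.
Iteration 2: 9 < 79 holds -> v = 9 * 2 + 1 = 19.
Iteration 3: 19 < 79 holds -> v = 19 * 2 + 1 = 39.
Iteration 4: 39 < 79 holds -> v = 39 * 2 + 1 = 79.
Iteration 5: 79 < 79 fails; recursion stops.
v values: 4, 9, 19, 39, 79; the maximum is 79.

79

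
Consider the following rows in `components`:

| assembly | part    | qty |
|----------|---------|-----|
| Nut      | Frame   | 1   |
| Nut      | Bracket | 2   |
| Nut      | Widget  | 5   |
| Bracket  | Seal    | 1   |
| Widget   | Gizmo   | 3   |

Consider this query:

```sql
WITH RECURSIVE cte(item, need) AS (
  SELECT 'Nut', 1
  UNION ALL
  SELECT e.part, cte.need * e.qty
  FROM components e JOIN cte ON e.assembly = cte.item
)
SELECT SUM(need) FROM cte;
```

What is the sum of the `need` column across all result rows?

26

Base: (Nut, need=1).
Iteration 1: components of {Nut} -> Bracket = 1*2 = 2, Frame = 1*1 = 1, Widget = 1*5 = 5.
Iteration 2: components of {Bracket,Frame,Widget} -> Gizmo = 5*3 = 15, Seal = 2*1 = 2.
Iteration 3: no further components; recursion stops.
SUM(need) = 1 + 1 + 2 + 5 + 2 + 15 = 26.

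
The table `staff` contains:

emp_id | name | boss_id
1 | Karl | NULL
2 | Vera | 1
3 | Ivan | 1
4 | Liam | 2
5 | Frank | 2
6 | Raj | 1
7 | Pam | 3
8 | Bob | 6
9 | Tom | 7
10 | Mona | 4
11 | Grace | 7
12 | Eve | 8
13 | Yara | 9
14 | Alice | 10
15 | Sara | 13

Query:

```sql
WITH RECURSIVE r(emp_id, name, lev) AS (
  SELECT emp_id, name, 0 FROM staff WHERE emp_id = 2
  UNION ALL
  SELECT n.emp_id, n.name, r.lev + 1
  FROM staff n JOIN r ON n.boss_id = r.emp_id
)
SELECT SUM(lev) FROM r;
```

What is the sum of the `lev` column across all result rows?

7

Base: emp_id=2 (Vera) at lev 0.
Iteration 1: rows with boss_id in {2} -> Liam (id 4, lev 1), Frank (id 5, lev 1).
Iteration 2: rows with boss_id in {4,5} -> Mona (id 10, lev 2).
Iteration 3: rows with boss_id in {10} -> Alice (id 14, lev 3).
Iteration 4: no rows with boss_id in {14}; recursion stops.
SUM(lev) = 0 + 1 + 1 + 2 + 3 = 7.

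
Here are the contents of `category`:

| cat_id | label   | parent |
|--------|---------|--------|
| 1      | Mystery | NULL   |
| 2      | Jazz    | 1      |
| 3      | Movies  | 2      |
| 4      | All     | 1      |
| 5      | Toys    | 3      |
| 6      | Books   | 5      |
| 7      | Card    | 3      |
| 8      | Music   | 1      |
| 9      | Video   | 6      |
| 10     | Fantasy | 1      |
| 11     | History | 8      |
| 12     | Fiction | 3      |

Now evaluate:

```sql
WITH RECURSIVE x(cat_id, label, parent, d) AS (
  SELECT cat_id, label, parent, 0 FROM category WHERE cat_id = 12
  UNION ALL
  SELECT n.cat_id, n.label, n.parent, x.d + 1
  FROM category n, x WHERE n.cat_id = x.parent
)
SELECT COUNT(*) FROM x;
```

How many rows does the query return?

Base: cat_id=12 (Fiction), parent=3, d 0.
Iteration 1: join on cat_id=3 -> Movies (id 3, parent=2, d 1).
Iteration 2: join on cat_id=2 -> Jazz (id 2, parent=1, d 2).
Iteration 3: join on cat_id=1 -> Mystery (id 1, parent=NULL, d 3).
Iteration 4: parent is NULL; no match; recursion stops.
Total rows emitted: 4.

4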